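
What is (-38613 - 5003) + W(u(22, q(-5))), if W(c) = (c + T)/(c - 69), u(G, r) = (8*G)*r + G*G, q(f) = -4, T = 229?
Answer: -12605033/289 ≈ -43616.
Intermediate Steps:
u(G, r) = G² + 8*G*r (u(G, r) = 8*G*r + G² = G² + 8*G*r)
W(c) = (229 + c)/(-69 + c) (W(c) = (c + 229)/(c - 69) = (229 + c)/(-69 + c))
(-38613 - 5003) + W(u(22, q(-5))) = (-38613 - 5003) + (229 + 22*(22 + 8*(-4)))/(-69 + 22*(22 + 8*(-4))) = -43616 + (229 + 22*(22 - 32))/(-69 + 22*(22 - 32)) = -43616 + (229 + 22*(-10))/(-69 + 22*(-10)) = -43616 + (229 - 220)/(-69 - 220) = -43616 + 9/(-289) = -43616 - 1/289*9 = -43616 - 9/289 = -12605033/289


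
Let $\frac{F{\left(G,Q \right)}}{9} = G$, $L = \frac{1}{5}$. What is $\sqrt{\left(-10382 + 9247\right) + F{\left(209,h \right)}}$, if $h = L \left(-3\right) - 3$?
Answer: $\sqrt{746} \approx 27.313$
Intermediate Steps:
$L = \frac{1}{5} \approx 0.2$
$h = - \frac{18}{5}$ ($h = \frac{1}{5} \left(-3\right) - 3 = - \frac{3}{5} - 3 = - \frac{18}{5} \approx -3.6$)
$F{\left(G,Q \right)} = 9 G$
$\sqrt{\left(-10382 + 9247\right) + F{\left(209,h \right)}} = \sqrt{\left(-10382 + 9247\right) + 9 \cdot 209} = \sqrt{-1135 + 1881} = \sqrt{746}$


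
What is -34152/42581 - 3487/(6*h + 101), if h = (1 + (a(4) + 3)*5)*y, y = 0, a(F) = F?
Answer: -151929299/4300681 ≈ -35.327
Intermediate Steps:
h = 0 (h = (1 + (4 + 3)*5)*0 = (1 + 7*5)*0 = (1 + 35)*0 = 36*0 = 0)
-34152/42581 - 3487/(6*h + 101) = -34152/42581 - 3487/(6*0 + 101) = -34152*1/42581 - 3487/(0 + 101) = -34152/42581 - 3487/101 = -151929299/4300681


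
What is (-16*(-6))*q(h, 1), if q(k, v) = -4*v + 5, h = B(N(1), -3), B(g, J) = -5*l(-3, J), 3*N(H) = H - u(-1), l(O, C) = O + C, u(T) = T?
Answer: 96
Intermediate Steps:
l(O, C) = C + O
N(H) = ⅓ + H/3 (N(H) = (H - 1*(-1))/3 = (H + 1)/3 = (1 + H)/3 = ⅓ + H/3)
B(g, J) = 15 - 5*J (B(g, J) = -5*(J - 3) = -5*(-3 + J) = 15 - 5*J)
h = 30 (h = 15 - 5*(-3) = 15 + 15 = 30)
q(k, v) = 5 - 4*v
(-16*(-6))*q(h, 1) = (-16*(-6))*(5 - 4*1) = 96*(5 - 4) = 96*1 = 96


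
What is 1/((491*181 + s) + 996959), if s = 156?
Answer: 1/1085986 ≈ 9.2082e-7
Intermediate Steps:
1/((491*181 + s) + 996959) = 1/((491*181 + 156) + 996959) = 1/((88871 + 156) + 996959) = 1/(89027 + 996959) = 1/1085986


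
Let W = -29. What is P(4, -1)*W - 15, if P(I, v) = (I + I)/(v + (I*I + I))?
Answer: -517/19 ≈ -27.211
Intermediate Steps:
P(I, v) = 2*I/(I + v + I**2) (P(I, v) = (2*I)/(v + (I**2 + I)) = (2*I)/(v + (I + I**2)) = (2*I)/(I + v + I**2) = 2*I/(I + v + I**2))
P(4, -1)*W - 15 = (2*4/(4 - 1 + 4**2))*(-29) - 15 = (2*4/(4 - 1 + 16))*(-29) - 15 = (2*4/19)*(-29) - 15 = (2*4*(1/19))*(-29) - 15 = (8/19)*(-29) - 15 = -232/19 - 15 = -517/19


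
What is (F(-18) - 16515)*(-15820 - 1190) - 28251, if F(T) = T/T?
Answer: 280874889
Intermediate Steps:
F(T) = 1
(F(-18) - 16515)*(-15820 - 1190) - 28251 = (1 - 16515)*(-15820 - 1190) - 28251 = -16514*(-17010) - 28251 = 280903140 - 28251 = 280874889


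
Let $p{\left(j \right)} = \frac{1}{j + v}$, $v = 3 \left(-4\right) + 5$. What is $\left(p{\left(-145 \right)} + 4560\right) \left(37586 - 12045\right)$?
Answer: $\frac{17702952379}{152} \approx 1.1647 \cdot 10^{8}$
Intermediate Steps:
$v = -7$ ($v = -12 + 5 = -7$)
$p{\left(j \right)} = \frac{1}{-7 + j}$ ($p{\left(j \right)} = \frac{1}{j - 7} = \frac{1}{-7 + j}$)
$\left(p{\left(-145 \right)} + 4560\right) \left(37586 - 12045\right) = \left(\frac{1}{-7 - 145} + 4560\right) \left(37586 - 12045\right) = \left(\frac{1}{-152} + 4560\right) 25541 = \left(- \frac{1}{152} + 4560\right) 25541 = \frac{693119}{152} \cdot 25541 = \frac{17702952379}{152}$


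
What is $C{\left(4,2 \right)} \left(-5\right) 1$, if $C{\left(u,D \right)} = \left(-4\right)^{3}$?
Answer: $320$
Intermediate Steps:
$C{\left(u,D \right)} = -64$
$C{\left(4,2 \right)} \left(-5\right) 1 = \left(-64\right) \left(-5\right) 1 = 320 \cdot 1 = 320$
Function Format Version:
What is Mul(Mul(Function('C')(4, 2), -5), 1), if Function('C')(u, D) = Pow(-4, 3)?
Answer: 320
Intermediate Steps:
Function('C')(u, D) = -64
Mul(Mul(Function('C')(4, 2), -5), 1) = Mul(Mul(-64, -5), 1) = Mul(320, 1) = 320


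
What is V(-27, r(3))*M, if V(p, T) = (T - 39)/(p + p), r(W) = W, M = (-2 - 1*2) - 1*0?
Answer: -8/3 ≈ -2.6667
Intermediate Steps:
M = -4 (M = (-2 - 2) + 0 = -4 + 0 = -4)
V(p, T) = (-39 + T)/(2*p) (V(p, T) = (-39 + T)/((2*p)) = (-39 + T)*(1/(2*p)) = (-39 + T)/(2*p))
V(-27, r(3))*M = ((½)*(-39 + 3)/(-27))*(-4) = ((½)*(-1/27)*(-36))*(-4) = (⅔)*(-4) = -8/3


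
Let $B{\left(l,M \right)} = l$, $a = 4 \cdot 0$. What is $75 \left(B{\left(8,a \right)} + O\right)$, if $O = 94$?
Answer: $7650$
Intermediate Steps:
$a = 0$
$75 \left(B{\left(8,a \right)} + O\right) = 75 \left(8 + 94\right) = 75 \cdot 102 = 7650$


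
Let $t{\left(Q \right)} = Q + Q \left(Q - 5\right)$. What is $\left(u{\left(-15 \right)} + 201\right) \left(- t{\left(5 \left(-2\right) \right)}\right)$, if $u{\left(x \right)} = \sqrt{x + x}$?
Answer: $-28140 - 140 i \sqrt{30} \approx -28140.0 - 766.81 i$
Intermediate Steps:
$u{\left(x \right)} = \sqrt{2} \sqrt{x}$ ($u{\left(x \right)} = \sqrt{2 x} = \sqrt{2} \sqrt{x}$)
$t{\left(Q \right)} = Q + Q \left(-5 + Q\right)$
$\left(u{\left(-15 \right)} + 201\right) \left(- t{\left(5 \left(-2\right) \right)}\right) = \left(\sqrt{2} \sqrt{-15} + 201\right) \left(- 5 \left(-2\right) \left(-4 + 5 \left(-2\right)\right)\right) = \left(\sqrt{2} i \sqrt{15} + 201\right) \left(- \left(-10\right) \left(-4 - 10\right)\right) = \left(i \sqrt{30} + 201\right) \left(- \left(-10\right) \left(-14\right)\right) = \left(201 + i \sqrt{30}\right) \left(\left(-1\right) 140\right) = \left(201 + i \sqrt{30}\right) \left(-140\right) = -28140 - 140 i \sqrt{30}$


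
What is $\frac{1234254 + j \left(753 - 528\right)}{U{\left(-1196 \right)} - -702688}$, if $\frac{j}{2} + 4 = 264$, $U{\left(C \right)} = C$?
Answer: $\frac{675627}{350746} \approx 1.9263$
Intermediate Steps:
$j = 520$ ($j = -8 + 2 \cdot 264 = -8 + 528 = 520$)
$\frac{1234254 + j \left(753 - 528\right)}{U{\left(-1196 \right)} - -702688} = \frac{1234254 + 520 \left(753 - 528\right)}{-1196 - -702688} = \frac{1234254 + 520 \cdot 225}{-1196 + 702688} = \frac{1234254 + 117000}{701492} = 1351254 \cdot \frac{1}{701492} = \frac{675627}{350746}$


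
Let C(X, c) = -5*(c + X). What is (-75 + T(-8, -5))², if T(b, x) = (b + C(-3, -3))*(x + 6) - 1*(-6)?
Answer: 2209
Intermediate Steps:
C(X, c) = -5*X - 5*c (C(X, c) = -5*(X + c) = -5*X - 5*c)
T(b, x) = 6 + (6 + x)*(30 + b) (T(b, x) = (b + (-5*(-3) - 5*(-3)))*(x + 6) - 1*(-6) = (b + (15 + 15))*(6 + x) + 6 = (b + 30)*(6 + x) + 6 = (30 + b)*(6 + x) + 6 = (6 + x)*(30 + b) + 6 = 6 + (6 + x)*(30 + b))
(-75 + T(-8, -5))² = (-75 + (186 + 6*(-8) + 30*(-5) - 8*(-5)))² = (-75 + (186 - 48 - 150 + 40))² = (-75 + 28)² = (-47)² = 2209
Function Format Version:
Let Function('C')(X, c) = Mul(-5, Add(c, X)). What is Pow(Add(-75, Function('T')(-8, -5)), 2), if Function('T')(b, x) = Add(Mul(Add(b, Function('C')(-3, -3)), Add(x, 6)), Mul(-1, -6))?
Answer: 2209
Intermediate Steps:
Function('C')(X, c) = Add(Mul(-5, X), Mul(-5, c)) (Function('C')(X, c) = Mul(-5, Add(X, c)) = Add(Mul(-5, X), Mul(-5, c)))
Function('T')(b, x) = Add(6, Mul(Add(6, x), Add(30, b))) (Function('T')(b, x) = Add(Mul(Add(b, Add(Mul(-5, -3), Mul(-5, -3))), Add(x, 6)), Mul(-1, -6)) = Add(Mul(Add(b, Add(15, 15)), Add(6, x)), 6) = Add(Mul(Add(b, 30), Add(6, x)), 6) = Add(Mul(Add(30, b), Add(6, x)), 6) = Add(Mul(Add(6, x), Add(30, b)), 6) = Add(6, Mul(Add(6, x), Add(30, b))))
Pow(Add(-75, Function('T')(-8, -5)), 2) = Pow(Add(-75, Add(186, Mul(6, -8), Mul(30, -5), Mul(-8, -5))), 2) = Pow(Add(-75, Add(186, -48, -150, 40)), 2) = Pow(Add(-75, 28), 2) = Pow(-47, 2) = 2209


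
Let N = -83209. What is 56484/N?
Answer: -56484/83209 ≈ -0.67882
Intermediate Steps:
56484/N = 56484/(-83209) = 56484*(-1/83209) = -56484/83209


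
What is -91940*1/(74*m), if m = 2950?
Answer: -4597/10915 ≈ -0.42116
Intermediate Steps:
-91940*1/(74*m) = -91940/(74*2950) = -91940/218300 = -91940*1/218300 = -4597/10915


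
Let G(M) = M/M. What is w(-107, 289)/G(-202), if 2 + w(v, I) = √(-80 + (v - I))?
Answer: -2 + 2*I*√119 ≈ -2.0 + 21.817*I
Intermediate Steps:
G(M) = 1
w(v, I) = -2 + √(-80 + v - I) (w(v, I) = -2 + √(-80 + (v - I)) = -2 + √(-80 + v - I))
w(-107, 289)/G(-202) = (-2 + √(-80 - 107 - 1*289))/1 = (-2 + √(-80 - 107 - 289))*1 = (-2 + √(-476))*1 = (-2 + 2*I*√119)*1 = -2 + 2*I*√119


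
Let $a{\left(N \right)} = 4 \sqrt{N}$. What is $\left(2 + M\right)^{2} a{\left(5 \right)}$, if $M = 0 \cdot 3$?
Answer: $16 \sqrt{5} \approx 35.777$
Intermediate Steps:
$M = 0$
$\left(2 + M\right)^{2} a{\left(5 \right)} = \left(2 + 0\right)^{2} \cdot 4 \sqrt{5} = 2^{2} \cdot 4 \sqrt{5} = 4 \cdot 4 \sqrt{5} = 16 \sqrt{5}$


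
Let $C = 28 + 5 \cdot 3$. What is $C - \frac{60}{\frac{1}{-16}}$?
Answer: $1003$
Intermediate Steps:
$C = 43$ ($C = 28 + 15 = 43$)
$C - \frac{60}{\frac{1}{-16}} = 43 - \frac{60}{\frac{1}{-16}} = 43 - \frac{60}{- \frac{1}{16}} = 43 - -960 = 43 + 960 = 1003$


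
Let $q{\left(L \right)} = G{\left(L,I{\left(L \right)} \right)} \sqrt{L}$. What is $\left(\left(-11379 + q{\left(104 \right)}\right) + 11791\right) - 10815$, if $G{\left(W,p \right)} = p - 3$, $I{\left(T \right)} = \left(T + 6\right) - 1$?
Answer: $-10403 + 212 \sqrt{26} \approx -9322.0$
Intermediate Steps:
$I{\left(T \right)} = 5 + T$ ($I{\left(T \right)} = \left(6 + T\right) - 1 = 5 + T$)
$G{\left(W,p \right)} = -3 + p$
$q{\left(L \right)} = \sqrt{L} \left(2 + L\right)$ ($q{\left(L \right)} = \left(-3 + \left(5 + L\right)\right) \sqrt{L} = \left(2 + L\right) \sqrt{L} = \sqrt{L} \left(2 + L\right)$)
$\left(\left(-11379 + q{\left(104 \right)}\right) + 11791\right) - 10815 = \left(\left(-11379 + \sqrt{104} \left(2 + 104\right)\right) + 11791\right) - 10815 = \left(\left(-11379 + 2 \sqrt{26} \cdot 106\right) + 11791\right) - 10815 = \left(\left(-11379 + 212 \sqrt{26}\right) + 11791\right) - 10815 = \left(412 + 212 \sqrt{26}\right) - 10815 = -10403 + 212 \sqrt{26}$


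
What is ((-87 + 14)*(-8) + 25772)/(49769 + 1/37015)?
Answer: 243891835/460549884 ≈ 0.52957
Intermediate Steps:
((-87 + 14)*(-8) + 25772)/(49769 + 1/37015) = (-73*(-8) + 25772)/(49769 + 1/37015) = (584 + 25772)/(1842199536/37015) = 26356*(37015/1842199536) = 243891835/460549884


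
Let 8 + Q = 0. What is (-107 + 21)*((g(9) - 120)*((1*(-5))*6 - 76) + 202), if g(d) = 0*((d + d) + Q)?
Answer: -1111292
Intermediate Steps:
Q = -8 (Q = -8 + 0 = -8)
g(d) = 0 (g(d) = 0*((d + d) - 8) = 0*(2*d - 8) = 0*(-8 + 2*d) = 0)
(-107 + 21)*((g(9) - 120)*((1*(-5))*6 - 76) + 202) = (-107 + 21)*((0 - 120)*((1*(-5))*6 - 76) + 202) = -86*(-120*(-5*6 - 76) + 202) = -86*(-120*(-30 - 76) + 202) = -86*(-120*(-106) + 202) = -86*(12720 + 202) = -86*12922 = -1111292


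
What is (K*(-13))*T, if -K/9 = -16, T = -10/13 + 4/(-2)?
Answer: 5184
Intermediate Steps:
T = -36/13 (T = -10*1/13 + 4*(-½) = -10/13 - 2 = -36/13 ≈ -2.7692)
K = 144 (K = -9*(-16) = 144)
(K*(-13))*T = (144*(-13))*(-36/13) = -1872*(-36/13) = 5184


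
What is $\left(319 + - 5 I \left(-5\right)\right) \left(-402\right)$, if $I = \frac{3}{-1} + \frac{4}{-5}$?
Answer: $-90048$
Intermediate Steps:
$I = - \frac{19}{5}$ ($I = 3 \left(-1\right) + 4 \left(- \frac{1}{5}\right) = -3 - \frac{4}{5} = - \frac{19}{5} \approx -3.8$)
$\left(319 + - 5 I \left(-5\right)\right) \left(-402\right) = \left(319 + \left(-5\right) \left(- \frac{19}{5}\right) \left(-5\right)\right) \left(-402\right) = \left(319 + 19 \left(-5\right)\right) \left(-402\right) = \left(319 - 95\right) \left(-402\right) = 224 \left(-402\right) = -90048$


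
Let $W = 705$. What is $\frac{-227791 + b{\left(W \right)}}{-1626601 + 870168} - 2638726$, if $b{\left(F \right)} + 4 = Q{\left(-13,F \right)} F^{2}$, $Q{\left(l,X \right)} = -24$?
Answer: $- \frac{1996007267963}{756433} \approx -2.6387 \cdot 10^{6}$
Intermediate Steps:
$b{\left(F \right)} = -4 - 24 F^{2}$
$\frac{-227791 + b{\left(W \right)}}{-1626601 + 870168} - 2638726 = \frac{-227791 - \left(4 + 24 \cdot 705^{2}\right)}{-1626601 + 870168} - 2638726 = \frac{-227791 - 11928604}{-756433} - 2638726 = \left(-227791 - 11928604\right) \left(- \frac{1}{756433}\right) - 2638726 = \left(-12156395\right) \left(- \frac{1}{756433}\right) - 2638726 = \frac{12156395}{756433} - 2638726 = - \frac{1996007267963}{756433}$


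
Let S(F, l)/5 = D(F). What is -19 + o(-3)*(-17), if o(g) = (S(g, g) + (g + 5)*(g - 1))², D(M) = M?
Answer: -9012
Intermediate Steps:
S(F, l) = 5*F
o(g) = (5*g + (-1 + g)*(5 + g))² (o(g) = (5*g + (g + 5)*(g - 1))² = (5*g + (5 + g)*(-1 + g))² = (5*g + (-1 + g)*(5 + g))²)
-19 + o(-3)*(-17) = -19 + (-5 + (-3)² + 9*(-3))²*(-17) = -19 + (-5 + 9 - 27)²*(-17) = -19 + (-23)²*(-17) = -19 + 529*(-17) = -19 - 8993 = -9012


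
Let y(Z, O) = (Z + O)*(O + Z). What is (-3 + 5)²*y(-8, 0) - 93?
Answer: 163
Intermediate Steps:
y(Z, O) = (O + Z)² (y(Z, O) = (O + Z)*(O + Z) = (O + Z)²)
(-3 + 5)²*y(-8, 0) - 93 = (-3 + 5)²*(0 - 8)² - 93 = 2²*(-8)² - 93 = 4*64 - 93 = 256 - 93 = 163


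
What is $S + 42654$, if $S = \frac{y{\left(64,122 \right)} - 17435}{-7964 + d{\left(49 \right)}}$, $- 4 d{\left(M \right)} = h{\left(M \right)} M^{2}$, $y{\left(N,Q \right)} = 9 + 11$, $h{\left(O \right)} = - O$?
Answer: $\frac{3659344962}{85793} \approx 42653.0$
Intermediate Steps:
$y{\left(N,Q \right)} = 20$
$d{\left(M \right)} = \frac{M^{3}}{4}$ ($d{\left(M \right)} = - \frac{- M M^{2}}{4} = - \frac{\left(-1\right) M^{3}}{4} = \frac{M^{3}}{4}$)
$S = - \frac{69660}{85793}$ ($S = \frac{20 - 17435}{-7964 + \frac{49^{3}}{4}} = - \frac{17415}{-7964 + \frac{1}{4} \cdot 117649} = - \frac{17415}{-7964 + \frac{117649}{4}} = - \frac{17415}{\frac{85793}{4}} = \left(-17415\right) \frac{4}{85793} = - \frac{69660}{85793} \approx -0.81195$)
$S + 42654 = - \frac{69660}{85793} + 42654 = \frac{3659344962}{85793}$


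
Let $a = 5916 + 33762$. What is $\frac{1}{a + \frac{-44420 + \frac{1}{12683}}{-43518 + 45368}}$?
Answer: $\frac{23463550}{930423358041} \approx 2.5218 \cdot 10^{-5}$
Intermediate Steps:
$a = 39678$
$\frac{1}{a + \frac{-44420 + \frac{1}{12683}}{-43518 + 45368}} = \frac{1}{39678 + \frac{-44420 + \frac{1}{12683}}{-43518 + 45368}} = \frac{1}{39678 + \frac{-44420 + \frac{1}{12683}}{1850}} = \frac{1}{39678 - \frac{563378859}{23463550}} = \frac{1}{\frac{930423358041}{23463550}} = \frac{23463550}{930423358041}$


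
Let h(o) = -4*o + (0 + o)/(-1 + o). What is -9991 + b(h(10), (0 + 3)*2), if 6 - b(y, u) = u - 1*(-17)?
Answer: -10008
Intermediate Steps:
h(o) = -4*o + o/(-1 + o)
b(y, u) = -11 - u (b(y, u) = 6 - (u - 1*(-17)) = 6 - (u + 17) = 6 - (17 + u) = 6 + (-17 - u) = -11 - u)
-9991 + b(h(10), (0 + 3)*2) = -9991 + (-11 - (0 + 3)*2) = -9991 + (-11 - 3*2) = -9991 + (-11 - 1*6) = -9991 + (-11 - 6) = -9991 - 17 = -10008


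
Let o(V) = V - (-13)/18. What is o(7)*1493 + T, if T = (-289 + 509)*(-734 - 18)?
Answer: -2770393/18 ≈ -1.5391e+5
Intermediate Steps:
o(V) = 13/18 + V (o(V) = V - (-13)/18 = V - 1*(-13/18) = V + 13/18 = 13/18 + V)
T = -165440 (T = 220*(-752) = -165440)
o(7)*1493 + T = (13/18 + 7)*1493 - 165440 = (139/18)*1493 - 165440 = 207527/18 - 165440 = -2770393/18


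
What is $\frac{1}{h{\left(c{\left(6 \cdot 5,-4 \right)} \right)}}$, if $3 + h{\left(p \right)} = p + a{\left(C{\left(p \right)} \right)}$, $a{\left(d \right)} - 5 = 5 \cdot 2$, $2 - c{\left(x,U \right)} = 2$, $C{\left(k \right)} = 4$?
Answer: $\frac{1}{12} \approx 0.083333$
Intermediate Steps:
$c{\left(x,U \right)} = 0$ ($c{\left(x,U \right)} = 2 - 2 = 0$)
$a{\left(d \right)} = 15$ ($a{\left(d \right)} = 5 + 5 \cdot 2 = 5 + 10 = 15$)
$h{\left(p \right)} = 12 + p$ ($h{\left(p \right)} = -3 + \left(p + 15\right) = -3 + \left(15 + p\right) = 12 + p$)
$\frac{1}{h{\left(c{\left(6 \cdot 5,-4 \right)} \right)}} = \frac{1}{12 + 0} = \frac{1}{12}$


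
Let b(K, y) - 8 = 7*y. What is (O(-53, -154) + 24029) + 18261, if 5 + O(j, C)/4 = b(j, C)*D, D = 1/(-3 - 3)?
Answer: 128950/3 ≈ 42983.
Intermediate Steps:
b(K, y) = 8 + 7*y
D = -1/6 (D = 1/(-6) = -1/6 ≈ -0.16667)
O(j, C) = -76/3 - 14*C/3 (O(j, C) = -20 + 4*((8 + 7*C)*(-1/6)) = -20 + 4*(-4/3 - 7*C/6) = -20 + (-16/3 - 14*C/3) = -76/3 - 14*C/3)
(O(-53, -154) + 24029) + 18261 = ((-76/3 - 14/3*(-154)) + 24029) + 18261 = ((-76/3 + 2156/3) + 24029) + 18261 = (2080/3 + 24029) + 18261 = 74167/3 + 18261 = 128950/3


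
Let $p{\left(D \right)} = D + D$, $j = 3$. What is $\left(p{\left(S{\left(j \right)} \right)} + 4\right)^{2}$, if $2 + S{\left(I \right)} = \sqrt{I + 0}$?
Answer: $12$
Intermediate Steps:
$S{\left(I \right)} = -2 + \sqrt{I}$ ($S{\left(I \right)} = -2 + \sqrt{I + 0} = -2 + \sqrt{I}$)
$p{\left(D \right)} = 2 D$
$\left(p{\left(S{\left(j \right)} \right)} + 4\right)^{2} = \left(2 \left(-2 + \sqrt{3}\right) + 4\right)^{2} = \left(\left(-4 + 2 \sqrt{3}\right) + 4\right)^{2} = \left(2 \sqrt{3}\right)^{2} = 12$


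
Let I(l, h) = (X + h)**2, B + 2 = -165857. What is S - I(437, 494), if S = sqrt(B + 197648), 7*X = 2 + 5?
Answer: -245025 + sqrt(31789) ≈ -2.4485e+5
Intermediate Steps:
X = 1 (X = (2 + 5)/7 = (1/7)*7 = 1)
B = -165859 (B = -2 - 165857 = -165859)
S = sqrt(31789) (S = sqrt(-165859 + 197648) = sqrt(31789) ≈ 178.29)
I(l, h) = (1 + h)**2
S - I(437, 494) = sqrt(31789) - (1 + 494)**2 = sqrt(31789) - 1*495**2 = sqrt(31789) - 1*245025 = sqrt(31789) - 245025 = -245025 + sqrt(31789)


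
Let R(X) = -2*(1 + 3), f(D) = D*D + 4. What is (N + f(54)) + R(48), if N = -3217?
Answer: -305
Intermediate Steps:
f(D) = 4 + D² (f(D) = D² + 4 = 4 + D²)
R(X) = -8 (R(X) = -2*4 = -8)
(N + f(54)) + R(48) = (-3217 + (4 + 54²)) - 8 = (-3217 + (4 + 2916)) - 8 = (-3217 + 2920) - 8 = -297 - 8 = -305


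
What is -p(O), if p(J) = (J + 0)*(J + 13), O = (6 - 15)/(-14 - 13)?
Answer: -40/9 ≈ -4.4444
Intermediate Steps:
O = ⅓ (O = -9/(-27) = -9*(-1/27) = ⅓ ≈ 0.33333)
p(J) = J*(13 + J)
-p(O) = -(13 + ⅓)/3 = -40/(3*3) = -1*40/9 = -40/9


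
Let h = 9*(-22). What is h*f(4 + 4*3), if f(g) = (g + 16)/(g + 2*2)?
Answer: -1584/5 ≈ -316.80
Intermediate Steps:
f(g) = (16 + g)/(4 + g) (f(g) = (16 + g)/(g + 4) = (16 + g)/(4 + g))
h = -198
h*f(4 + 4*3) = -198*(16 + (4 + 4*3))/(4 + (4 + 4*3)) = -198*(16 + (4 + 12))/(4 + (4 + 12)) = -198*(16 + 16)/(4 + 16) = -198*32/20 = -99*32/10 = -198*8/5 = -1584/5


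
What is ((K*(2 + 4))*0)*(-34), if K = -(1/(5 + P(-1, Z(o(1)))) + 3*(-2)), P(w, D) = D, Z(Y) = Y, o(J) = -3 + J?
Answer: 0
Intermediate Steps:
K = 17/3 (K = -(1/(5 + (-3 + 1)) + 3*(-2)) = -(1/(5 - 2) - 6) = -(1/3 - 6) = -(⅓ - 6) = -1*(-17/3) = 17/3 ≈ 5.6667)
((K*(2 + 4))*0)*(-34) = ((17*(2 + 4)/3)*0)*(-34) = (((17/3)*6)*0)*(-34) = (34*0)*(-34) = 0*(-34) = 0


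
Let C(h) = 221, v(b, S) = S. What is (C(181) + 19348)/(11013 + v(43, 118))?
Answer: 19569/11131 ≈ 1.7581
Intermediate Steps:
(C(181) + 19348)/(11013 + v(43, 118)) = (221 + 19348)/(11013 + 118) = 19569/11131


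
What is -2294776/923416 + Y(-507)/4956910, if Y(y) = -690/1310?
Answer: -186265601887333/74953123824670 ≈ -2.4851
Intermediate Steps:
Y(y) = -69/131 (Y(y) = -690*1/1310 = -69/131)
-2294776/923416 + Y(-507)/4956910 = -2294776/923416 - 69/131/4956910 = -2294776*1/923416 - 69/131*1/4956910 = -286847/115427 - 69/649355210 = -186265601887333/74953123824670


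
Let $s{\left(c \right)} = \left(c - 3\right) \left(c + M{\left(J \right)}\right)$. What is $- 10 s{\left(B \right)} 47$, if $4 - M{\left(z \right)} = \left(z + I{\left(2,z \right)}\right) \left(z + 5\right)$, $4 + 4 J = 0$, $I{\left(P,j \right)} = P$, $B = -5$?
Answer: $-18800$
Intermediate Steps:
$J = -1$ ($J = -1 + \frac{1}{4} \cdot 0 = -1 + 0 = -1$)
$M{\left(z \right)} = 4 - \left(2 + z\right) \left(5 + z\right)$ ($M{\left(z \right)} = 4 - \left(z + 2\right) \left(z + 5\right) = 4 - \left(2 + z\right) \left(5 + z\right)$)
$s{\left(c \right)} = c \left(-3 + c\right)$ ($s{\left(c \right)} = \left(c - 3\right) \left(c - 0\right) = \left(-3 + c\right) \left(c - 0\right) = \left(-3 + c\right) \left(c + 0\right) = \left(-3 + c\right) c = c \left(-3 + c\right)$)
$- 10 s{\left(B \right)} 47 = - 10 \left(- 5 \left(-3 - 5\right)\right) 47 = - 10 \left(\left(-5\right) \left(-8\right)\right) 47 = \left(-10\right) 40 \cdot 47 = \left(-400\right) 47 = -18800$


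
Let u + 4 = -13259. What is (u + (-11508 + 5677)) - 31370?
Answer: -50464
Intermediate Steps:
u = -13263 (u = -4 - 13259 = -13263)
(u + (-11508 + 5677)) - 31370 = (-13263 + (-11508 + 5677)) - 31370 = (-13263 - 5831) - 31370 = -19094 - 31370 = -50464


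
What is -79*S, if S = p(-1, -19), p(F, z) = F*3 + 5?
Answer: -158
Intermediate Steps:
p(F, z) = 5 + 3*F (p(F, z) = 3*F + 5 = 5 + 3*F)
S = 2 (S = 5 + 3*(-1) = 5 - 3 = 2)
-79*S = -79*2 = -158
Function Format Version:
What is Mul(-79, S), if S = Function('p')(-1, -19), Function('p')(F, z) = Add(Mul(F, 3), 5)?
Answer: -158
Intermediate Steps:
Function('p')(F, z) = Add(5, Mul(3, F)) (Function('p')(F, z) = Add(Mul(3, F), 5) = Add(5, Mul(3, F)))
S = 2 (S = Add(5, Mul(3, -1)) = Add(5, -3) = 2)
Mul(-79, S) = Mul(-79, 2) = -158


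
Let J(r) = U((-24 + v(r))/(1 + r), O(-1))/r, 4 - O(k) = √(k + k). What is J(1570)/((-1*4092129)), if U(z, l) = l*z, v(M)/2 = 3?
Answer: 4/560728523035 - I*√2/560728523035 ≈ 7.1336e-12 - 2.5221e-12*I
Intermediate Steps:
v(M) = 6 (v(M) = 2*3 = 6)
O(k) = 4 - √2*√k (O(k) = 4 - √(k + k) = 4 - √(2*k) = 4 - √2*√k)
J(r) = -18*(4 - I*√2)/(r*(1 + r)) (J(r) = ((4 - √2*√(-1))*((-24 + 6)/(1 + r)))/r = ((4 - √2*I)*(-18/(1 + r)))/r = ((4 - I*√2)*(-18/(1 + r)))/r = (-18*(4 - I*√2)/(1 + r))/r = -18*(4 - I*√2)/(r*(1 + r)))
J(1570)/((-1*4092129)) = (18*(-4 + I*√2)/(1570*(1 + 1570)))/((-1*4092129)) = (18*(1/1570)*(-4 + I*√2)/1571)/(-4092129) = (18*(1/1570)*(1/1571)*(-4 + I*√2))*(-1/4092129) = (-36/1233235 + 9*I*√2/1233235)*(-1/4092129) = 4/560728523035 - I*√2/560728523035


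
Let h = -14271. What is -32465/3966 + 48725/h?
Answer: -218850455/18866262 ≈ -11.600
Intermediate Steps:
-32465/3966 + 48725/h = -32465/3966 + 48725/(-14271) = -32465*1/3966 + 48725*(-1/14271) = -32465/3966 - 48725/14271 = -218850455/18866262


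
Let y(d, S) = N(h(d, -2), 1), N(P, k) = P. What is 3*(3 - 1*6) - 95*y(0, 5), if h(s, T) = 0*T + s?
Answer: -9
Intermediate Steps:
h(s, T) = s (h(s, T) = 0 + s = s)
y(d, S) = d
3*(3 - 1*6) - 95*y(0, 5) = 3*(3 - 1*6) - 95*0 = 3*(3 - 6) + 0 = 3*(-3) + 0 = -9 + 0 = -9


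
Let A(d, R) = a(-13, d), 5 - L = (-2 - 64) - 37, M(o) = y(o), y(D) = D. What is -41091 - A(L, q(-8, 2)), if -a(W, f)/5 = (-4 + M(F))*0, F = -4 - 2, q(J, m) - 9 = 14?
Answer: -41091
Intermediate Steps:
q(J, m) = 23 (q(J, m) = 9 + 14 = 23)
F = -6
M(o) = o
L = 108 (L = 5 - ((-2 - 64) - 37) = 5 - (-66 - 37) = 5 - 1*(-103) = 5 + 103 = 108)
a(W, f) = 0 (a(W, f) = -5*(-4 - 6)*0 = -(-50)*0 = -5*0 = 0)
A(d, R) = 0
-41091 - A(L, q(-8, 2)) = -41091 - 1*0 = -41091 + 0 = -41091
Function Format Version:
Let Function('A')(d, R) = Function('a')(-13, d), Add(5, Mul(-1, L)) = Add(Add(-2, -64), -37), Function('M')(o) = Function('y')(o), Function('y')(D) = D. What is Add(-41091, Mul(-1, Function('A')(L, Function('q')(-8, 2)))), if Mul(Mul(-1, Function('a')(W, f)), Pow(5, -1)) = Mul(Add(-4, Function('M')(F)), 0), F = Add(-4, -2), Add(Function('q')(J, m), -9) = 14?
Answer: -41091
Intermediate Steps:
Function('q')(J, m) = 23 (Function('q')(J, m) = Add(9, 14) = 23)
F = -6
Function('M')(o) = o
L = 108 (L = Add(5, Mul(-1, Add(Add(-2, -64), -37))) = Add(5, Mul(-1, Add(-66, -37))) = Add(5, Mul(-1, -103)) = Add(5, 103) = 108)
Function('a')(W, f) = 0 (Function('a')(W, f) = Mul(-5, Mul(Add(-4, -6), 0)) = Mul(-5, Mul(-10, 0)) = Mul(-5, 0) = 0)
Function('A')(d, R) = 0
Add(-41091, Mul(-1, Function('A')(L, Function('q')(-8, 2)))) = Add(-41091, Mul(-1, 0)) = Add(-41091, 0) = -41091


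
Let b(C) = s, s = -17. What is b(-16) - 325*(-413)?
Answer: 134208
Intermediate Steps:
b(C) = -17
b(-16) - 325*(-413) = -17 - 325*(-413) = -17 + 134225 = 134208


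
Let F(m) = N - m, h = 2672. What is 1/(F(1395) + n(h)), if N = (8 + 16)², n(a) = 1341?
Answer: 1/522 ≈ 0.0019157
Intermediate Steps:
N = 576 (N = 24² = 576)
F(m) = 576 - m
1/(F(1395) + n(h)) = 1/((576 - 1*1395) + 1341) = 1/((576 - 1395) + 1341) = 1/(-819 + 1341) = 1/522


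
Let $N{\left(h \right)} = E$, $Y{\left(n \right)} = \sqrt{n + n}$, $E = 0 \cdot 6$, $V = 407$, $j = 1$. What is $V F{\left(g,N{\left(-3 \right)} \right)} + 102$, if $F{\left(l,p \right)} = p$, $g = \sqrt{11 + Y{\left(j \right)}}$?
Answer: $102$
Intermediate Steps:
$E = 0$
$Y{\left(n \right)} = \sqrt{2} \sqrt{n}$ ($Y{\left(n \right)} = \sqrt{2 n} = \sqrt{2} \sqrt{n}$)
$N{\left(h \right)} = 0$
$g = \sqrt{11 + \sqrt{2}}$ ($g = \sqrt{11 + \sqrt{2} \sqrt{1}} = \sqrt{11 + \sqrt{2} \cdot 1} = \sqrt{11 + \sqrt{2}} \approx 3.5234$)
$V F{\left(g,N{\left(-3 \right)} \right)} + 102 = 407 \cdot 0 + 102 = 0 + 102 = 102$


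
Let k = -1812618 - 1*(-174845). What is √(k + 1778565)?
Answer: 2*√35198 ≈ 375.22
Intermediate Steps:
k = -1637773 (k = -1812618 + 174845 = -1637773)
√(k + 1778565) = √(-1637773 + 1778565) = √140792 = 2*√35198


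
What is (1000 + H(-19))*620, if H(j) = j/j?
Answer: 620620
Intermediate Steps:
H(j) = 1
(1000 + H(-19))*620 = (1000 + 1)*620 = 1001*620 = 620620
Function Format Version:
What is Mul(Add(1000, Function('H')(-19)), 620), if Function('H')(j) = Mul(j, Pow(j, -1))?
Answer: 620620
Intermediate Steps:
Function('H')(j) = 1
Mul(Add(1000, Function('H')(-19)), 620) = Mul(Add(1000, 1), 620) = Mul(1001, 620) = 620620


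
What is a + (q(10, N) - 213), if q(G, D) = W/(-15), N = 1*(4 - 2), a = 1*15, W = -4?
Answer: -2966/15 ≈ -197.73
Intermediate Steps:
a = 15
N = 2 (N = 1*2 = 2)
q(G, D) = 4/15 (q(G, D) = -4/(-15) = -4*(-1/15) = 4/15)
a + (q(10, N) - 213) = 15 + (4/15 - 213) = 15 - 3191/15 = -2966/15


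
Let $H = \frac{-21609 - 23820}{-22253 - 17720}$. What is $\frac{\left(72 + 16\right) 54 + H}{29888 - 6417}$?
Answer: $\frac{189997125}{938206283} \approx 0.20251$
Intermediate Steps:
$H = \frac{45429}{39973}$ ($H = - \frac{45429}{-39973} = \left(-45429\right) \left(- \frac{1}{39973}\right) = \frac{45429}{39973} \approx 1.1365$)
$\frac{\left(72 + 16\right) 54 + H}{29888 - 6417} = \frac{\left(72 + 16\right) 54 + \frac{45429}{39973}}{29888 - 6417} = \frac{88 \cdot 54 + \frac{45429}{39973}}{23471} = \left(4752 + \frac{45429}{39973}\right) \frac{1}{23471} = \frac{189997125}{39973} \cdot \frac{1}{23471} = \frac{189997125}{938206283}$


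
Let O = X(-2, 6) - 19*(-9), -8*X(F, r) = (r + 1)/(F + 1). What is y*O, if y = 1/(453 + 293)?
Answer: 1375/5968 ≈ 0.23040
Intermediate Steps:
y = 1/746 ≈ 0.0013405
X(F, r) = -(1 + r)/(8*(1 + F)) (X(F, r) = -(r + 1)/(8*(F + 1)) = -(1 + r)/(8*(1 + F)))
O = 1375/8 (O = (-1 - 1*6)/(8*(1 - 2)) - 19*(-9) = (1/8)*(-1 - 6)/(-1) + 171 = (1/8)*(-1)*(-7) + 171 = 7/8 + 171 = 1375/8 ≈ 171.88)
y*O = (1/746)*(1375/8) = 1375/5968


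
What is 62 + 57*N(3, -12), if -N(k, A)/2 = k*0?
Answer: 62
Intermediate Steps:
N(k, A) = 0 (N(k, A) = -2*k*0 = -2*0 = 0)
62 + 57*N(3, -12) = 62 + 57*0 = 62 + 0 = 62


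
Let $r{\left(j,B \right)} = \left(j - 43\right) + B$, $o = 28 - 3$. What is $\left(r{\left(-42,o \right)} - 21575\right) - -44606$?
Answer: $22971$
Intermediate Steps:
$o = 25$
$r{\left(j,B \right)} = -43 + B + j$ ($r{\left(j,B \right)} = \left(-43 + j\right) + B = -43 + B + j$)
$\left(r{\left(-42,o \right)} - 21575\right) - -44606 = \left(\left(-43 + 25 - 42\right) - 21575\right) - -44606 = \left(-60 - 21575\right) + 44606 = -21635 + 44606 = 22971$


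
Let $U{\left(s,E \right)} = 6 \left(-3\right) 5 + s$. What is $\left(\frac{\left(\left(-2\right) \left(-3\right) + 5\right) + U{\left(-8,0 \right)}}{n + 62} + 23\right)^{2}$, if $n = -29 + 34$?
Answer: $\frac{2114116}{4489} \approx 470.95$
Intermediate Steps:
$n = 5$
$U{\left(s,E \right)} = -90 + s$ ($U{\left(s,E \right)} = \left(-18\right) 5 + s = -90 + s$)
$\left(\frac{\left(\left(-2\right) \left(-3\right) + 5\right) + U{\left(-8,0 \right)}}{n + 62} + 23\right)^{2} = \left(\frac{\left(\left(-2\right) \left(-3\right) + 5\right) - 98}{5 + 62} + 23\right)^{2} = \left(\frac{\left(6 + 5\right) - 98}{67} + 23\right)^{2} = \left(\left(11 - 98\right) \frac{1}{67} + 23\right)^{2} = \left(\left(-87\right) \frac{1}{67} + 23\right)^{2} = \left(- \frac{87}{67} + 23\right)^{2} = \left(\frac{1454}{67}\right)^{2} = \frac{2114116}{4489}$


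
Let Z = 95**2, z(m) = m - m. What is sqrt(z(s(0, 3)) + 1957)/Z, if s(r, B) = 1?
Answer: sqrt(1957)/9025 ≈ 0.0049017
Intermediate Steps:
z(m) = 0
Z = 9025
sqrt(z(s(0, 3)) + 1957)/Z = sqrt(0 + 1957)/9025 = sqrt(1957)*(1/9025) = sqrt(1957)/9025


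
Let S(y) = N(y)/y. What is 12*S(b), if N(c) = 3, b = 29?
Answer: 36/29 ≈ 1.2414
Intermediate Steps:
S(y) = 3/y
12*S(b) = 12*(3/29) = 36/29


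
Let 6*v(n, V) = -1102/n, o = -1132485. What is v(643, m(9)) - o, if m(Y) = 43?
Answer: 2184563014/1929 ≈ 1.1325e+6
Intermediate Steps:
v(n, V) = -551/(3*n) (v(n, V) = (-1102/n)/6 = -551/(3*n))
v(643, m(9)) - o = -551/3/643 - 1*(-1132485) = -551/3*1/643 + 1132485 = -551/1929 + 1132485 = 2184563014/1929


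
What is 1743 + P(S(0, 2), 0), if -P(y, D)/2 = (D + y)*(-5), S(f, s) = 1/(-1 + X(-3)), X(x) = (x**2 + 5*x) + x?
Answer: 1742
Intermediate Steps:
X(x) = x**2 + 6*x
S(f, s) = -1/10 (S(f, s) = 1/(-1 - 3*(6 - 3)) = 1/(-1 - 3*3) = 1/(-1 - 9) = 1/(-10) = -1/10)
P(y, D) = 10*D + 10*y (P(y, D) = -2*(D + y)*(-5) = -2*(-5*D - 5*y) = 10*D + 10*y)
1743 + P(S(0, 2), 0) = 1743 + (10*0 + 10*(-1/10)) = 1743 + (0 - 1) = 1743 - 1 = 1742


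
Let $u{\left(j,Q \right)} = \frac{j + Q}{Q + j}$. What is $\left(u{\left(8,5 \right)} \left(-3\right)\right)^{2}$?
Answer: $9$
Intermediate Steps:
$u{\left(j,Q \right)} = 1$ ($u{\left(j,Q \right)} = \frac{Q + j}{Q + j} = 1$)
$\left(u{\left(8,5 \right)} \left(-3\right)\right)^{2} = \left(1 \left(-3\right)\right)^{2} = \left(-3\right)^{2} = 9$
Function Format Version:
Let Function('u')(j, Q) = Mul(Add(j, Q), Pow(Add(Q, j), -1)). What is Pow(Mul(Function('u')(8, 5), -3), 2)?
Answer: 9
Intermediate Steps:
Function('u')(j, Q) = 1 (Function('u')(j, Q) = Mul(Add(Q, j), Pow(Add(Q, j), -1)) = 1)
Pow(Mul(Function('u')(8, 5), -3), 2) = Pow(Mul(1, -3), 2) = Pow(-3, 2) = 9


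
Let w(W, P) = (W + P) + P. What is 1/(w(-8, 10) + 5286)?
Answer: 1/5298 ≈ 0.00018875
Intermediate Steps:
w(W, P) = W + 2*P (w(W, P) = (P + W) + P = W + 2*P)
1/(w(-8, 10) + 5286) = 1/((-8 + 2*10) + 5286) = 1/((-8 + 20) + 5286) = 1/(12 + 5286) = 1/5298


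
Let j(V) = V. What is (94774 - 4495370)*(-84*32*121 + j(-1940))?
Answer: 1439822204048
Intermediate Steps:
(94774 - 4495370)*(-84*32*121 + j(-1940)) = (94774 - 4495370)*(-84*32*121 - 1940) = -4400596*(-2688*121 - 1940) = -4400596*(-325248 - 1940) = -4400596*(-327188) = 1439822204048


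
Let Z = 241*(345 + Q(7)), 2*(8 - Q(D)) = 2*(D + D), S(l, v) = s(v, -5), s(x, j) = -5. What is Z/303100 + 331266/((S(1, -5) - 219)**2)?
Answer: 1866179529/271577600 ≈ 6.8716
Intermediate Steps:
S(l, v) = -5
Q(D) = 8 - 2*D (Q(D) = 8 - (D + D) = 8 - 2*D)
Z = 81699 (Z = 241*(345 + (8 - 2*7)) = 241*(345 + (8 - 14)) = 241*(345 - 6) = 241*339 = 81699)
Z/303100 + 331266/((S(1, -5) - 219)**2) = 81699/303100 + 331266/((-5 - 219)**2) = 81699*(1/303100) + 331266/((-224)**2) = 81699/303100 + 331266/50176 = 81699/303100 + 331266*(1/50176) = 81699/303100 + 165633/25088 = 1866179529/271577600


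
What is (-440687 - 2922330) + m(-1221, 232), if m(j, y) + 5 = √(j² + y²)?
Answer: -3363022 + √1544665 ≈ -3.3618e+6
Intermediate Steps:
m(j, y) = -5 + √(j² + y²)
(-440687 - 2922330) + m(-1221, 232) = (-440687 - 2922330) + (-5 + √((-1221)² + 232²)) = -3363017 + (-5 + √(1490841 + 53824)) = -3363017 + (-5 + √1544665) = -3363022 + √1544665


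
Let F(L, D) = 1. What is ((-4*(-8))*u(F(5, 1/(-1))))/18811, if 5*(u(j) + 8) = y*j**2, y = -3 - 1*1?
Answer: -1408/94055 ≈ -0.014970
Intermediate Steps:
y = -4 (y = -3 - 1 = -4)
u(j) = -8 - 4*j**2/5 (u(j) = -8 + (-4*j**2)/5 = -8 - 4*j**2/5)
((-4*(-8))*u(F(5, 1/(-1))))/18811 = ((-4*(-8))*(-8 - 4/5*1**2))/18811 = (32*(-8 - 4/5*1))*(1/18811) = (32*(-8 - 4/5))*(1/18811) = (32*(-44/5))*(1/18811) = -1408/5*1/18811 = -1408/94055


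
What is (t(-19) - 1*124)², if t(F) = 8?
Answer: 13456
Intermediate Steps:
(t(-19) - 1*124)² = (8 - 1*124)² = (8 - 124)² = (-116)² = 13456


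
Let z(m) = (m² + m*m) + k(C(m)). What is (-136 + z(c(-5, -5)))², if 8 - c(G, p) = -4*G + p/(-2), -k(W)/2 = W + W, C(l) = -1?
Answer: 332929/4 ≈ 83232.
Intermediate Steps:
k(W) = -4*W (k(W) = -2*(W + W) = -4*W)
c(G, p) = 8 + p/2 + 4*G (c(G, p) = 8 - (-4*G + p/(-2)) = 8 - (-4*G - p/2) = 8 + (p/2 + 4*G) = 8 + p/2 + 4*G)
z(m) = 4 + 2*m² (z(m) = (m² + m*m) - 4*(-1) = (m² + m²) + 4 = 2*m² + 4 = 4 + 2*m²)
(-136 + z(c(-5, -5)))² = (-136 + (4 + 2*(8 + (½)*(-5) + 4*(-5))²))² = (-136 + (4 + 2*(8 - 5/2 - 20)²))² = (-136 + (4 + 2*(-29/2)²))² = (-136 + (4 + 2*(841/4)))² = (-136 + (4 + 841/2))² = (-136 + 849/2)² = (577/2)² = 332929/4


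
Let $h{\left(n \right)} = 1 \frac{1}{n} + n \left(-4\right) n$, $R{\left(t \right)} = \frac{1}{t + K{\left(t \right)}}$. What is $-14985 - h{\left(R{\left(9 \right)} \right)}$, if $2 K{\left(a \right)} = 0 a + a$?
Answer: $- \frac{21867781}{1458} \approx -14998.0$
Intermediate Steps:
$K{\left(a \right)} = \frac{a}{2}$ ($K{\left(a \right)} = \frac{0 a + a}{2} = \frac{0 + a}{2} = \frac{a}{2}$)
$R{\left(t \right)} = \frac{2}{3 t}$ ($R{\left(t \right)} = \frac{1}{t + \frac{t}{2}} = \frac{1}{\frac{3}{2} t} = \frac{2}{3 t}$)
$h{\left(n \right)} = \frac{1}{n} - 4 n^{2}$ ($h{\left(n \right)} = \frac{1}{n} + - 4 n n = \frac{1}{n} - 4 n^{2}$)
$-14985 - h{\left(R{\left(9 \right)} \right)} = -14985 - \frac{1 - 4 \left(\frac{2}{3 \cdot 9}\right)^{3}}{\frac{2}{3} \cdot \frac{1}{9}} = -14985 - \frac{1 - 4 \left(\frac{2}{3} \cdot \frac{1}{9}\right)^{3}}{\frac{2}{3} \cdot \frac{1}{9}} = -14985 - \frac{1 - 4 \left(\frac{2}{27}\right)^{3}}{\frac{2}{27}} = -14985 - \frac{27 \left(1 - \frac{32}{19683}\right)}{2} = -14985 - \frac{27}{2} \cdot \frac{19651}{19683} = -14985 - \frac{19651}{1458} = - \frac{21867781}{1458}$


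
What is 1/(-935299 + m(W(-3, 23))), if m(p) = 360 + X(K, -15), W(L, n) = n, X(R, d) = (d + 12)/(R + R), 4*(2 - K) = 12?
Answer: -2/1869875 ≈ -1.0696e-6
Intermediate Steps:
K = -1 (K = 2 - ¼*12 = 2 - 3 = -1)
X(R, d) = (12 + d)/(2*R) (X(R, d) = (12 + d)/((2*R)) = (12 + d)*(1/(2*R)) = (12 + d)/(2*R))
m(p) = 723/2 (m(p) = 360 + (½)*(12 - 15)/(-1) = 360 + (½)*(-1)*(-3) = 360 + 3/2 = 723/2)
1/(-935299 + m(W(-3, 23))) = 1/(-935299 + 723/2) = 1/(-1869875/2) = -2/1869875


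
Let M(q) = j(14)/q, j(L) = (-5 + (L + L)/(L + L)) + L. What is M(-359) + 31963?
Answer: 11474707/359 ≈ 31963.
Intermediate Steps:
j(L) = -4 + L (j(L) = (-5 + (2*L)/((2*L))) + L = (-5 + (2*L)*(1/(2*L))) + L = (-5 + 1) + L = -4 + L)
M(q) = 10/q (M(q) = (-4 + 14)/q = 10/q)
M(-359) + 31963 = 10/(-359) + 31963 = 10*(-1/359) + 31963 = -10/359 + 31963 = 11474707/359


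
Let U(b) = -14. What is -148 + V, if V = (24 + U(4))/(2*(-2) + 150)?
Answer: -10799/73 ≈ -147.93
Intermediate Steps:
V = 5/73 (V = (24 - 14)/(2*(-2) + 150) = 10/(-4 + 150) = 10/146 = 10*(1/146) = 5/73 ≈ 0.068493)
-148 + V = -148 + 5/73 = -10799/73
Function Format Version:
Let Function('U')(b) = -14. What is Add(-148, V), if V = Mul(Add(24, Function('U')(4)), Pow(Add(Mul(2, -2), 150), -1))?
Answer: Rational(-10799, 73) ≈ -147.93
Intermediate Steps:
V = Rational(5, 73) (V = Mul(Add(24, -14), Pow(Add(Mul(2, -2), 150), -1)) = Mul(10, Pow(Add(-4, 150), -1)) = Mul(10, Pow(146, -1)) = Mul(10, Rational(1, 146)) = Rational(5, 73) ≈ 0.068493)
Add(-148, V) = Add(-148, Rational(5, 73)) = Rational(-10799, 73)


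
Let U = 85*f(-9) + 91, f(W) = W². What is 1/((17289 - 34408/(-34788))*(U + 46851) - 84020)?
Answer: 8697/8093290979005 ≈ 1.0746e-9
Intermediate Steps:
U = 6976 (U = 85*(-9)² + 91 = 85*81 + 91 = 6885 + 91 = 6976)
1/((17289 - 34408/(-34788))*(U + 46851) - 84020) = 1/((17289 - 34408/(-34788))*(6976 + 46851) - 84020) = 1/((17289 - 34408*(-1/34788))*53827 - 84020) = 1/((17289 + 8602/8697)*53827 - 84020) = 1/((150371035/8697)*53827 - 84020) = 1/(8094021700945/8697 - 84020) = 1/(8093290979005/8697) = 8697/8093290979005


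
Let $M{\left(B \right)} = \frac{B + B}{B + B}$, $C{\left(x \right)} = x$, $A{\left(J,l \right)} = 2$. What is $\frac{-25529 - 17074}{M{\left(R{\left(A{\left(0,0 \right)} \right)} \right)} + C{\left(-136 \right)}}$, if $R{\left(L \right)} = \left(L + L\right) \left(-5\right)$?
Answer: $\frac{14201}{45} \approx 315.58$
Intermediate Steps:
$R{\left(L \right)} = - 10 L$ ($R{\left(L \right)} = 2 L \left(-5\right) = - 10 L$)
$M{\left(B \right)} = 1$ ($M{\left(B \right)} = \frac{2 B}{2 B} = 2 B \frac{1}{2 B} = 1$)
$\frac{-25529 - 17074}{M{\left(R{\left(A{\left(0,0 \right)} \right)} \right)} + C{\left(-136 \right)}} = \frac{-25529 - 17074}{1 - 136} = - \frac{42603}{-135} = \left(-42603\right) \left(- \frac{1}{135}\right) = \frac{14201}{45}$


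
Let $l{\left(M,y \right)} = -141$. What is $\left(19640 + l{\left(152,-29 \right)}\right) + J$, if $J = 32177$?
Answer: $51676$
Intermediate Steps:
$\left(19640 + l{\left(152,-29 \right)}\right) + J = \left(19640 - 141\right) + 32177 = 19499 + 32177 = 51676$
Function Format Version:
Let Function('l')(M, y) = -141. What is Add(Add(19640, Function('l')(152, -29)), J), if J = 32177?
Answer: 51676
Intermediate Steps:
Add(Add(19640, Function('l')(152, -29)), J) = Add(Add(19640, -141), 32177) = Add(19499, 32177) = 51676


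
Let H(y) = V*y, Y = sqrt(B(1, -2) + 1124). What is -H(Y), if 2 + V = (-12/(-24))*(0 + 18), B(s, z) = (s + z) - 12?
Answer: -7*sqrt(1111) ≈ -233.32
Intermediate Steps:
B(s, z) = -12 + s + z
V = 7 (V = -2 + (-12/(-24))*(0 + 18) = -2 - 12*(-1/24)*18 = -2 + (1/2)*18 = -2 + 9 = 7)
Y = sqrt(1111) (Y = sqrt((-12 + 1 - 2) + 1124) = sqrt(-13 + 1124) = sqrt(1111) ≈ 33.332)
H(y) = 7*y
-H(Y) = -7*sqrt(1111)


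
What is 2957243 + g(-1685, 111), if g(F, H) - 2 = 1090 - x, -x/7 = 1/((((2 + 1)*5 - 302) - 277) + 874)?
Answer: 917083857/310 ≈ 2.9583e+6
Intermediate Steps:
x = -7/310 (x = -7/((((2 + 1)*5 - 302) - 277) + 874) = -7/(((3*5 - 302) - 277) + 874) = -7/(((15 - 302) - 277) + 874) = -7/((-287 - 277) + 874) = -7/(-564 + 874) = -7/310 ≈ -0.022581)
g(F, H) = 338527/310 (g(F, H) = 2 + (1090 - 1*(-7/310)) = 2 + (1090 + 7/310) = 2 + 337907/310 = 338527/310)
2957243 + g(-1685, 111) = 2957243 + 338527/310 = 917083857/310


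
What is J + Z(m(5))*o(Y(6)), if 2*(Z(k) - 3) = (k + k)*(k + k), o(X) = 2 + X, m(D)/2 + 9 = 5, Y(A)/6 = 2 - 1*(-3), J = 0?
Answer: 4192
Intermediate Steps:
Y(A) = 30 (Y(A) = 6*(2 - 1*(-3)) = 6*(2 + 3) = 6*5 = 30)
m(D) = -8 (m(D) = -18 + 2*5 = -18 + 10 = -8)
Z(k) = 3 + 2*k² (Z(k) = 3 + ((k + k)*(k + k))/2 = 3 + ((2*k)*(2*k))/2 = 3 + (4*k²)/2 = 3 + 2*k²)
J + Z(m(5))*o(Y(6)) = 0 + (3 + 2*(-8)²)*(2 + 30) = 0 + (3 + 2*64)*32 = 0 + (3 + 128)*32 = 0 + 131*32 = 0 + 4192 = 4192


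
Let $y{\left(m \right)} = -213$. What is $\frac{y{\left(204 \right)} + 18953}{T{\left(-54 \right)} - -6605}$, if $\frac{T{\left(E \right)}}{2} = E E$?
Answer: $\frac{18740}{12437} \approx 1.5068$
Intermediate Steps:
$T{\left(E \right)} = 2 E^{2}$ ($T{\left(E \right)} = 2 E E = 2 E^{2}$)
$\frac{y{\left(204 \right)} + 18953}{T{\left(-54 \right)} - -6605} = \frac{-213 + 18953}{2 \left(-54\right)^{2} - -6605} = \frac{18740}{2 \cdot 2916 + \left(-13811 + 20416\right)} = \frac{18740}{5832 + 6605} = \frac{18740}{12437}$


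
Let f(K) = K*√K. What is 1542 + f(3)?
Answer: 1542 + 3*√3 ≈ 1547.2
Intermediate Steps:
f(K) = K^(3/2)
1542 + f(3) = 1542 + 3^(3/2) = 1542 + 3*√3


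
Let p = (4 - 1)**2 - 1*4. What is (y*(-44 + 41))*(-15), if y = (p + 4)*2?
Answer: 810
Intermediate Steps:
p = 5 (p = 3**2 - 4 = 9 - 4 = 5)
y = 18 (y = (5 + 4)*2 = 9*2 = 18)
(y*(-44 + 41))*(-15) = (18*(-44 + 41))*(-15) = (18*(-3))*(-15) = -54*(-15) = 810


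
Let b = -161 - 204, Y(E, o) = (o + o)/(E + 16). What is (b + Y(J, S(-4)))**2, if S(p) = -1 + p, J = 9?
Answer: 3337929/25 ≈ 1.3352e+5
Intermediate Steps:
Y(E, o) = 2*o/(16 + E) (Y(E, o) = (2*o)/(16 + E) = 2*o/(16 + E))
b = -365
(b + Y(J, S(-4)))**2 = (-365 + 2*(-1 - 4)/(16 + 9))**2 = (-365 + 2*(-5)/25)**2 = (-365 + 2*(-5)*(1/25))**2 = (-365 - 2/5)**2 = (-1827/5)**2 = 3337929/25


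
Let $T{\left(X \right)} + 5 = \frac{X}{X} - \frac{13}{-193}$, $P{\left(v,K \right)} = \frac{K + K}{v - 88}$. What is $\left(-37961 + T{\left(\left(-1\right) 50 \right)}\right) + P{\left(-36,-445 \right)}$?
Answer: $- \frac{454202499}{11966} \approx -37958.0$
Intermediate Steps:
$P{\left(v,K \right)} = \frac{2 K}{-88 + v}$
$T{\left(X \right)} = - \frac{759}{193}$ ($T{\left(X \right)} = -5 + \left(\frac{X}{X} - \frac{13}{-193}\right) = -5 + \left(1 - - \frac{13}{193}\right) = -5 + \left(1 + \frac{13}{193}\right) = -5 + \frac{206}{193} = - \frac{759}{193}$)
$\left(-37961 + T{\left(\left(-1\right) 50 \right)}\right) + P{\left(-36,-445 \right)} = \left(-37961 - \frac{759}{193}\right) + 2 \left(-445\right) \frac{1}{-88 - 36} = - \frac{7327232}{193} + 2 \left(-445\right) \frac{1}{-124} = - \frac{7327232}{193} + 2 \left(-445\right) \left(- \frac{1}{124}\right) = - \frac{7327232}{193} + \frac{445}{62} = - \frac{454202499}{11966}$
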